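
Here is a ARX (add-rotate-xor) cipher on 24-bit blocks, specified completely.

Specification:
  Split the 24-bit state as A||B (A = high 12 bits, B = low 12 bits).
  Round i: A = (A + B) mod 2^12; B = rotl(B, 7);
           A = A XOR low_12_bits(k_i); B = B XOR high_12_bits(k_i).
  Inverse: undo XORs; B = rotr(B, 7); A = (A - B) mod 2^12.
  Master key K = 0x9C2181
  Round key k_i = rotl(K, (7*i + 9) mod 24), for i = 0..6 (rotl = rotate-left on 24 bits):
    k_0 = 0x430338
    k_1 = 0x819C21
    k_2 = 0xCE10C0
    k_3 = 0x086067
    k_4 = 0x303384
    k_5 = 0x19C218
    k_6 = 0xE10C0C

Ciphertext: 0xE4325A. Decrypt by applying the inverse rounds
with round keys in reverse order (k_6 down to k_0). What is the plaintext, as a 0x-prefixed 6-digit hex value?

0x73D62D

s_0 = ciphertext = 0xE4325A
s_1 = InvRound(s_0, k_6) = 0x8F7958
s_2 = InvRound(s_1, k_5) = 0x25E891
s_3 = InvRound(s_2, k_4) = 0xF83257
s_4 = InvRound(s_3, k_3) = 0x5BFA25
s_5 = InvRound(s_4, k_2) = 0xCF288D
s_6 = InvRound(s_5, k_1) = 0xE52281
s_7 = InvRound(s_6, k_0) = 0x73D62D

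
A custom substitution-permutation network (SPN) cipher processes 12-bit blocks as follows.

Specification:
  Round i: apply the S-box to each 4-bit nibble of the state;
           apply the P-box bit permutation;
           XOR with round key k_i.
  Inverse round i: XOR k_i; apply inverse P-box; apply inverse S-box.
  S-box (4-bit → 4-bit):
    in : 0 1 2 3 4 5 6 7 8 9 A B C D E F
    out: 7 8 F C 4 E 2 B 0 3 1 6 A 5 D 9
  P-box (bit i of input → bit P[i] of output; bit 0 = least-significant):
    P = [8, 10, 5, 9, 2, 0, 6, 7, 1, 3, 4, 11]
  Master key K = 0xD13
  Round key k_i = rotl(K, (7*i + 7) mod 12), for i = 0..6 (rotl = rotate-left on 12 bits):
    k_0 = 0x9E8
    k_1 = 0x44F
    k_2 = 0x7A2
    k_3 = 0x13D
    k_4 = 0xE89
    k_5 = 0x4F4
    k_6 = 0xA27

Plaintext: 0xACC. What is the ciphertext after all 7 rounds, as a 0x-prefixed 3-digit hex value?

s_0 = plaintext = 0xACC
s_1 = Round(s_0, k_0) = 0xF6B
s_2 = Round(s_1, k_1) = 0x86C
s_3 = Round(s_2, k_2) = 0x1A3
s_4 = Round(s_3, k_3) = 0xB19
s_5 = Round(s_4, k_4) = 0xB11
s_6 = Round(s_5, k_5) = 0x66C
s_7 = Round(s_6, k_6) = 0xC2E

0xC2E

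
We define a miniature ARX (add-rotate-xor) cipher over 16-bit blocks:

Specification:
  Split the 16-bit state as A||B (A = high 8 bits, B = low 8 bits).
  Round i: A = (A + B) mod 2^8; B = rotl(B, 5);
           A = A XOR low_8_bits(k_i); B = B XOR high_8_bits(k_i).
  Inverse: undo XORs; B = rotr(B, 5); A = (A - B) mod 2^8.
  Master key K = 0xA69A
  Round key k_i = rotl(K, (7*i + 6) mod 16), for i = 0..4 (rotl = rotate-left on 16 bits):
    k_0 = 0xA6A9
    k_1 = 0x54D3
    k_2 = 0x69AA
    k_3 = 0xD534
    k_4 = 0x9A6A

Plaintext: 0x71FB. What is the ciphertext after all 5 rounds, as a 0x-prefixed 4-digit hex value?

0x9932

s_0 = plaintext = 0x71FB
s_1 = Round(s_0, k_0) = 0xC5D9
s_2 = Round(s_1, k_1) = 0x4D6F
s_3 = Round(s_2, k_2) = 0x1684
s_4 = Round(s_3, k_3) = 0xAE45
s_5 = Round(s_4, k_4) = 0x9932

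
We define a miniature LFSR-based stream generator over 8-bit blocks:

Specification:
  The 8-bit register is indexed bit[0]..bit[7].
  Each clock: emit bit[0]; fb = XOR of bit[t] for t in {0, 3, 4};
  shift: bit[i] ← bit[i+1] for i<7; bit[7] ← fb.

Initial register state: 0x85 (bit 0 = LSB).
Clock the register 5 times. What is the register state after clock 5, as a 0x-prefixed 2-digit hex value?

reg_0 = 0x85
clock 1: out=1, reg = 0xC2
clock 2: out=0, reg = 0x61
clock 3: out=1, reg = 0xB0
clock 4: out=0, reg = 0xD8
clock 5: out=0, reg = 0x6C

0x6C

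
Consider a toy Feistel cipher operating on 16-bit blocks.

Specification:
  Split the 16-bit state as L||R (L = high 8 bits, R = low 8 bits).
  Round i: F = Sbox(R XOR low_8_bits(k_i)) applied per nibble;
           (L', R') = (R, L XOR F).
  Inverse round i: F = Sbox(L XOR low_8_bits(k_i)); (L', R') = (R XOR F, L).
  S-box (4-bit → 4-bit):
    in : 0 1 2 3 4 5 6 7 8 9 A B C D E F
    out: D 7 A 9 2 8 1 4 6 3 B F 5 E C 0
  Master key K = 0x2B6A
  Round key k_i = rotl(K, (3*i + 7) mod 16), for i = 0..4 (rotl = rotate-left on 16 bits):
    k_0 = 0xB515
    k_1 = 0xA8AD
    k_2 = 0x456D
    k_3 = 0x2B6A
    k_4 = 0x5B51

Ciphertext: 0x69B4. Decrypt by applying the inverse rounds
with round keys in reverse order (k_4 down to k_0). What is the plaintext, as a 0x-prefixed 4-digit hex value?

0x82E7

s_0 = ciphertext = 0x69B4
s_1 = InvRound(s_0, k_4) = 0x2269
s_2 = InvRound(s_1, k_3) = 0x4F22
s_3 = InvRound(s_2, k_2) = 0x884F
s_4 = InvRound(s_3, k_1) = 0xE788
s_5 = InvRound(s_4, k_0) = 0x82E7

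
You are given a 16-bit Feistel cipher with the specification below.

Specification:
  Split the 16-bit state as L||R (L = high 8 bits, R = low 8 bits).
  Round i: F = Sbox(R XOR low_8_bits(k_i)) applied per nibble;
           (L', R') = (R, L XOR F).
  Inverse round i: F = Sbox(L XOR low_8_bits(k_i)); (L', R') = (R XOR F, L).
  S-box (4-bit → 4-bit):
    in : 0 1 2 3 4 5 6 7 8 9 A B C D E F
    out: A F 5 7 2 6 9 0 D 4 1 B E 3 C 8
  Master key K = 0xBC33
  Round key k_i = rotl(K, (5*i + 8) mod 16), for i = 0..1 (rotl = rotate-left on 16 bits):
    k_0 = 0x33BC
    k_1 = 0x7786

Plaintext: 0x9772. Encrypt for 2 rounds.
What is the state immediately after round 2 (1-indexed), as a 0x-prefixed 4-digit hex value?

0x7BF1

s_0 = plaintext = 0x9772
s_1 = Round(s_0, k_0) = 0x727B
s_2 = Round(s_1, k_1) = 0x7BF1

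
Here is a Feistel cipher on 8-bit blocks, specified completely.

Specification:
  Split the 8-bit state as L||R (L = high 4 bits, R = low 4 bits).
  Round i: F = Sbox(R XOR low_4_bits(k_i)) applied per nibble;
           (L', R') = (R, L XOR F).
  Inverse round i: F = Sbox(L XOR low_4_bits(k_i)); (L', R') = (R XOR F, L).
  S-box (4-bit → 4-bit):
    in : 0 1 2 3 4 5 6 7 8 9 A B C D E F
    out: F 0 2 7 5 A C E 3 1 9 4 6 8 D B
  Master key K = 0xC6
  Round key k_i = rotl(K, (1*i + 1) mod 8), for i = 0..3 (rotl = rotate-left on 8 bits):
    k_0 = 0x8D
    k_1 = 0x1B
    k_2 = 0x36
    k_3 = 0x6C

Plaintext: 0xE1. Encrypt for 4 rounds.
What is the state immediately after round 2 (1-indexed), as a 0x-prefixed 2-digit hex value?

0x86

s_0 = plaintext = 0xE1
s_1 = Round(s_0, k_0) = 0x18
s_2 = Round(s_1, k_1) = 0x86
s_3 = Round(s_2, k_2) = 0x67
s_4 = Round(s_3, k_3) = 0x72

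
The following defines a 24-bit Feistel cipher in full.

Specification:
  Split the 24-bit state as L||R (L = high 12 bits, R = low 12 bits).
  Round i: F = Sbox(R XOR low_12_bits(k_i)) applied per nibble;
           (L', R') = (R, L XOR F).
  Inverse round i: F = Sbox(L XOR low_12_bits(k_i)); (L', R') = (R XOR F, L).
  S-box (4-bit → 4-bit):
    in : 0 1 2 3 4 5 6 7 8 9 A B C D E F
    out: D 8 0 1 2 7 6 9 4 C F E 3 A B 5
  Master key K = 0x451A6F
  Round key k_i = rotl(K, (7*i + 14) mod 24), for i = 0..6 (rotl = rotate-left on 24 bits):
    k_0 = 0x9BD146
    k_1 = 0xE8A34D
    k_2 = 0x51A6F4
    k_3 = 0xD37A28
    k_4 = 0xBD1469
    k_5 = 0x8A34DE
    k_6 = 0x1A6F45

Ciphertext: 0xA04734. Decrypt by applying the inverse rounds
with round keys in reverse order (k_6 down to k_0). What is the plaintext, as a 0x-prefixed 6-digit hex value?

0x7139D8

s_0 = ciphertext = 0xA04734
s_1 = InvRound(s_0, k_6) = 0x01CA04
s_2 = InvRound(s_1, k_5) = 0x83401C
s_3 = InvRound(s_2, k_4) = 0x366834
s_4 = InvRound(s_3, k_3) = 0x41F366
s_5 = InvRound(s_4, k_2) = 0x3D841F
s_6 = InvRound(s_5, k_1) = 0x9D83D8
s_7 = InvRound(s_6, k_0) = 0x7139D8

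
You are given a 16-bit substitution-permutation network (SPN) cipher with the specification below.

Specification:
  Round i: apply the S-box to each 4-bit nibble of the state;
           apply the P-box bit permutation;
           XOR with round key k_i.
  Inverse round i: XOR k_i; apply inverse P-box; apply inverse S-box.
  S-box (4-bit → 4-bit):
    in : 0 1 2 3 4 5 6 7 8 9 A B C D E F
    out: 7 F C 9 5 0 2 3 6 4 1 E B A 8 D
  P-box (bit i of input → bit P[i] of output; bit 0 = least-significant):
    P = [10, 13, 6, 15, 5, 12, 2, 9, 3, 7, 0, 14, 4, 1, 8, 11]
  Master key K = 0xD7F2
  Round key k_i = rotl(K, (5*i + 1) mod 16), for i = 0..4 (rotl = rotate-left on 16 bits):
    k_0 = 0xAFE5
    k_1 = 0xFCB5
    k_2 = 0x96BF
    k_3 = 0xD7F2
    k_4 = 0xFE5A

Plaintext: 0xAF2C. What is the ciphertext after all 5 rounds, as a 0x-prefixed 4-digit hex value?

s_0 = plaintext = 0xAF2C
s_1 = Round(s_0, k_0) = 0x49F8
s_2 = Round(s_1, k_1) = 0xDFC0
s_3 = Round(s_2, k_2) = 0xE8D4
s_4 = Round(s_3, k_3) = 0xC933
s_5 = Round(s_4, k_4) = 0x7069

0x7069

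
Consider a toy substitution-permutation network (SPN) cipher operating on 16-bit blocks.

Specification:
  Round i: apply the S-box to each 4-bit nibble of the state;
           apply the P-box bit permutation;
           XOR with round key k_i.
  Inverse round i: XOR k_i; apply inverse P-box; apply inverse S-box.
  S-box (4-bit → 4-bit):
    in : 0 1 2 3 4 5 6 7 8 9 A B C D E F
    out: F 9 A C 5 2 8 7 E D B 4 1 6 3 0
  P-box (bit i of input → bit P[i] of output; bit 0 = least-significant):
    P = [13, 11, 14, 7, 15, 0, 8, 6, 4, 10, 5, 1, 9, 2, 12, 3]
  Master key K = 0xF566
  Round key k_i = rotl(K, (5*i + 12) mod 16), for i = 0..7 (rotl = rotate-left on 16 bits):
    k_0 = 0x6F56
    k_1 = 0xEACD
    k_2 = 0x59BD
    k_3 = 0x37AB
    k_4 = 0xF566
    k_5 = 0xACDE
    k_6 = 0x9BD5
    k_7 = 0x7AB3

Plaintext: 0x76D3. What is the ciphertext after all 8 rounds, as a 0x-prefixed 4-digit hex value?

s_0 = plaintext = 0x76D3
s_1 = Round(s_0, k_0) = 0x3CD1
s_2 = Round(s_1, k_1) = 0xDB54
s_3 = Round(s_2, k_2) = 0x2998
s_4 = Round(s_3, k_3) = 0xFE55
s_5 = Round(s_4, k_4) = 0xF977
s_6 = Round(s_5, k_5) = 0x45ED
s_7 = Round(s_6, k_6) = 0x45D4
s_8 = Round(s_7, k_7) = 0x0DB2

0x0DB2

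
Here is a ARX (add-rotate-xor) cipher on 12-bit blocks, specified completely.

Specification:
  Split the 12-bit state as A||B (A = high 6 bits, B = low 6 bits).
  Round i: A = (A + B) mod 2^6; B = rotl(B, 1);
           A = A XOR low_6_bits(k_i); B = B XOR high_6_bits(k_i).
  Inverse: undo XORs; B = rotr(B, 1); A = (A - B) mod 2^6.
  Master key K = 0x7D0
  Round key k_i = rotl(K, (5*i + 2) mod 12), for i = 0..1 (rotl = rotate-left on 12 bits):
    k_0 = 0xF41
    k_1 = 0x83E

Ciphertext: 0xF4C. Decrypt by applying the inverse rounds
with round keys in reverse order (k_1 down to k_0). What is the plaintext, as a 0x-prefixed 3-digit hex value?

s_0 = ciphertext = 0xF4C
s_1 = InvRound(s_0, k_1) = 0xB56
s_2 = InvRound(s_1, k_0) = 0xDF5

0xDF5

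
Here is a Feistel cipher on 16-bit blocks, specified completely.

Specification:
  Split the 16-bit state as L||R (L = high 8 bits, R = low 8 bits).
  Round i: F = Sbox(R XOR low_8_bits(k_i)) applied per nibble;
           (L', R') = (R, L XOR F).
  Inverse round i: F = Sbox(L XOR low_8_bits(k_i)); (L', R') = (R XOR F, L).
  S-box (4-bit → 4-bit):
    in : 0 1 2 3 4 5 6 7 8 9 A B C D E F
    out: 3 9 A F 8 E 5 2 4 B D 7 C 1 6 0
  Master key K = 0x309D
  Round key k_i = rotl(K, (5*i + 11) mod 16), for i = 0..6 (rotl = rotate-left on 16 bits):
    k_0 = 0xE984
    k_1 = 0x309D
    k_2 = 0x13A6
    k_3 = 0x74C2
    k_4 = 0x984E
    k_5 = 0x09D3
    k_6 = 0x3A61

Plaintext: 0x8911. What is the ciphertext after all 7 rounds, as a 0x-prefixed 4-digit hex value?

s_0 = plaintext = 0x8911
s_1 = Round(s_0, k_0) = 0x1137
s_2 = Round(s_1, k_1) = 0x37CC
s_3 = Round(s_2, k_2) = 0xCC6A
s_4 = Round(s_3, k_3) = 0x6A18
s_5 = Round(s_4, k_4) = 0x188F
s_6 = Round(s_5, k_5) = 0x8FF4
s_7 = Round(s_6, k_6) = 0xF431

0xF431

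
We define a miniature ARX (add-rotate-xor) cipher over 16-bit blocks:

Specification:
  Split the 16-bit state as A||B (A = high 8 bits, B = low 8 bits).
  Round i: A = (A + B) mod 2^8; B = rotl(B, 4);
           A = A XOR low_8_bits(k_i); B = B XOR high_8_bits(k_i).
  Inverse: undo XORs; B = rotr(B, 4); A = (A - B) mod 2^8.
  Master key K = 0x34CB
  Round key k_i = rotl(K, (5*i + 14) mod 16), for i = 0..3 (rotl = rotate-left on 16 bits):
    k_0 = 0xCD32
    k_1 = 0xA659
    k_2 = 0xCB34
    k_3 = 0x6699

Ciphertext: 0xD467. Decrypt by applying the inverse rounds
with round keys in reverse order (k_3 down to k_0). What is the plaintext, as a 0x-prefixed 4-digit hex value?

s_0 = ciphertext = 0xD467
s_1 = InvRound(s_0, k_3) = 0x3D10
s_2 = InvRound(s_1, k_2) = 0x4CBD
s_3 = InvRound(s_2, k_1) = 0x64B1
s_4 = InvRound(s_3, k_0) = 0x8FC7

0x8FC7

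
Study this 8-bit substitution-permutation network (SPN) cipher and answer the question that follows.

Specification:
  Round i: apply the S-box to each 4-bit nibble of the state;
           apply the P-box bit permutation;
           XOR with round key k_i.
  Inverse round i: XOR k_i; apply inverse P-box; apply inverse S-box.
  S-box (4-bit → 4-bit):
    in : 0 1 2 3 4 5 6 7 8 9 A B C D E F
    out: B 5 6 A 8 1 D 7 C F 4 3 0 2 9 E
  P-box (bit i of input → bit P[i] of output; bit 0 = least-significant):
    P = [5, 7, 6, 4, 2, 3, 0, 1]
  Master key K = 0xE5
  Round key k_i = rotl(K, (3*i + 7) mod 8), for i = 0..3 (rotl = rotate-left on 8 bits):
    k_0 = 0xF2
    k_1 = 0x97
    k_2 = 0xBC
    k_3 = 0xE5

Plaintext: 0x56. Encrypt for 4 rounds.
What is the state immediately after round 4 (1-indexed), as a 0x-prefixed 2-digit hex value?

s_0 = plaintext = 0x56
s_1 = Round(s_0, k_0) = 0x86
s_2 = Round(s_1, k_1) = 0xE4
s_3 = Round(s_2, k_2) = 0xAA
s_4 = Round(s_3, k_3) = 0xA4

0xA4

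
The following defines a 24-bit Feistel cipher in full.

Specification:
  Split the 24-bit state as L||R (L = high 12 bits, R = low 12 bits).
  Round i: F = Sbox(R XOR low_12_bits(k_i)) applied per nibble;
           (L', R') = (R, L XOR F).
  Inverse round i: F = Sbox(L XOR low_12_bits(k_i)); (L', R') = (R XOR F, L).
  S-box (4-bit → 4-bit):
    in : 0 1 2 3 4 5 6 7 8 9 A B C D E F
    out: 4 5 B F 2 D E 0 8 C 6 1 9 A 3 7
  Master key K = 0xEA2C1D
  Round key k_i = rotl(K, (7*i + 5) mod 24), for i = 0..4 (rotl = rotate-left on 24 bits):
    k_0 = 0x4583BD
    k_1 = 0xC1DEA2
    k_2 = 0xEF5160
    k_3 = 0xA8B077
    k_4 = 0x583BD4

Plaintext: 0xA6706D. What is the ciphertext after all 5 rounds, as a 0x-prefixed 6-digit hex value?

s_0 = plaintext = 0xA6706D
s_1 = Round(s_0, k_0) = 0x06D5C3
s_2 = Round(s_1, k_1) = 0x5C3188
s_3 = Round(s_2, k_2) = 0x1881FB
s_4 = Round(s_3, k_3) = 0x1FB401
s_5 = Round(s_4, k_4) = 0x401656

0x401656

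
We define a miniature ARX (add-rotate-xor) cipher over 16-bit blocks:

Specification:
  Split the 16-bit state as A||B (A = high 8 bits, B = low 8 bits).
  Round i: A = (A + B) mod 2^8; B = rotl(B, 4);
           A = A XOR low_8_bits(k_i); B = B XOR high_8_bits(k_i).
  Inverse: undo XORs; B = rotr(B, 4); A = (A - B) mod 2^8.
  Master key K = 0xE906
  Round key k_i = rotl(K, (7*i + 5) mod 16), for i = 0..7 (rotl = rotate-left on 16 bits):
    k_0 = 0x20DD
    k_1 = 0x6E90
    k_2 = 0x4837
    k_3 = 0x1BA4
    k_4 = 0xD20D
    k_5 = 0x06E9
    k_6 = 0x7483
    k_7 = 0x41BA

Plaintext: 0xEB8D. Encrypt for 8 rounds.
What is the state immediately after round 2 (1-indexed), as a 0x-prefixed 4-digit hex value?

s_0 = plaintext = 0xEB8D
s_1 = Round(s_0, k_0) = 0xA5F8
s_2 = Round(s_1, k_1) = 0x0DE1
s_3 = Round(s_2, k_2) = 0xD956
s_4 = Round(s_3, k_3) = 0x8B7E
s_5 = Round(s_4, k_4) = 0x0435
s_6 = Round(s_5, k_5) = 0xD055
s_7 = Round(s_6, k_6) = 0xA621
s_8 = Round(s_7, k_7) = 0x7D53

0x0DE1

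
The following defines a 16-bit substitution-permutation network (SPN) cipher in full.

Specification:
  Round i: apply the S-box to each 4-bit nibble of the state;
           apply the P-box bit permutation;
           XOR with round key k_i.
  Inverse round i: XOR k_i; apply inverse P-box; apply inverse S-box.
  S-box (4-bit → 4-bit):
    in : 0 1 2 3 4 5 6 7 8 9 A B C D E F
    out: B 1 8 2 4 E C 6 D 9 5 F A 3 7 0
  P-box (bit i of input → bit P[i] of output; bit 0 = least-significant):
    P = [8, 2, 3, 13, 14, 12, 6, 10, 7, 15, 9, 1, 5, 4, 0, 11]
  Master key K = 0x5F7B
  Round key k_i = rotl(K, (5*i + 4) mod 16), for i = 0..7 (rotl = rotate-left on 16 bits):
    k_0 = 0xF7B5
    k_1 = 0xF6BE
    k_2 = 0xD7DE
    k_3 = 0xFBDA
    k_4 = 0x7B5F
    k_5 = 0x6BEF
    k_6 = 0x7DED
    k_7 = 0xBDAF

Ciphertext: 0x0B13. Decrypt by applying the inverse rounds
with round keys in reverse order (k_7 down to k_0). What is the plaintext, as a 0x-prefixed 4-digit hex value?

0x976D

s_0 = ciphertext = 0x0B13
s_1 = InvRound(s_0, k_7) = 0xDEC5
s_2 = InvRound(s_1, k_6) = 0x17F8
s_3 = InvRound(s_2, k_5) = 0x520C
s_4 = InvRound(s_3, k_4) = 0x5249
s_5 = InvRound(s_4, k_3) = 0x50F9
s_6 = InvRound(s_5, k_2) = 0xA52D
s_7 = InvRound(s_6, k_1) = 0x78D1
s_8 = InvRound(s_7, k_0) = 0x976D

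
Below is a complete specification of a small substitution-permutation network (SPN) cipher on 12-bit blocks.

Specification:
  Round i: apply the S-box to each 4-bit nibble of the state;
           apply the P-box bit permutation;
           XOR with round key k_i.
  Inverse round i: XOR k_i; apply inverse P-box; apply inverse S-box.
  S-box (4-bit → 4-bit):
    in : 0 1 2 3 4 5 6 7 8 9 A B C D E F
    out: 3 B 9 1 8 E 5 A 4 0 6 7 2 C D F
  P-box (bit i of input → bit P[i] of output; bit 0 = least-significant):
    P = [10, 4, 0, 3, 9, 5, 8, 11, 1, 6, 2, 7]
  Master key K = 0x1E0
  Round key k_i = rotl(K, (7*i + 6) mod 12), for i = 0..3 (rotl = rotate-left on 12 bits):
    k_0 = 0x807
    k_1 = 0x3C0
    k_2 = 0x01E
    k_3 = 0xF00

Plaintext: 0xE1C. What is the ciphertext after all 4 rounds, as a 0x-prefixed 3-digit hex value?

s_0 = plaintext = 0xE1C
s_1 = Round(s_0, k_0) = 0x2B1
s_2 = Round(s_1, k_1) = 0x47A
s_3 = Round(s_2, k_2) = 0x8AF
s_4 = Round(s_3, k_3) = 0xA3D

0xA3D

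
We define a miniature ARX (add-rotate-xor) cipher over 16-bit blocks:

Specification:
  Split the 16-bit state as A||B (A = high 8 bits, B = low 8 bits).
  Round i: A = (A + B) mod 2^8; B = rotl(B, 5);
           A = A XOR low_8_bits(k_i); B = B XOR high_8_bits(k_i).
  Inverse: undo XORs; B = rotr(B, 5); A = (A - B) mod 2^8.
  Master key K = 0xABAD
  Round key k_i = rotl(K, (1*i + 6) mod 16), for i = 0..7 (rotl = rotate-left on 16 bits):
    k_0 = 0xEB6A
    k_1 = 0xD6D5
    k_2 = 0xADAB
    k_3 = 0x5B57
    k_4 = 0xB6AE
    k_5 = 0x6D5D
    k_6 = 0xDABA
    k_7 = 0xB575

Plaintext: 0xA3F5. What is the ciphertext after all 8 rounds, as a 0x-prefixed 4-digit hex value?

s_0 = plaintext = 0xA3F5
s_1 = Round(s_0, k_0) = 0xF255
s_2 = Round(s_1, k_1) = 0x927C
s_3 = Round(s_2, k_2) = 0xA522
s_4 = Round(s_3, k_3) = 0x901F
s_5 = Round(s_4, k_4) = 0x0155
s_6 = Round(s_5, k_5) = 0x0BC7
s_7 = Round(s_6, k_6) = 0x6822
s_8 = Round(s_7, k_7) = 0xFFF1

0xFFF1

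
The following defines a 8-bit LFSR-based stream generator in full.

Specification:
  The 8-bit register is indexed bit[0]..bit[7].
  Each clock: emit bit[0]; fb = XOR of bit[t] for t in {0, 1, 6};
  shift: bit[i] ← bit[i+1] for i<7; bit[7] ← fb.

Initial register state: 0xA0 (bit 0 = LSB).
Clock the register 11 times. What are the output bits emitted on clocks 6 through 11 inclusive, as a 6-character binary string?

101010

reg_0 = 0xA0
clock 1: out=0, reg = 0x50
clock 2: out=0, reg = 0xA8
clock 3: out=0, reg = 0x54
clock 4: out=0, reg = 0xAA
clock 5: out=0, reg = 0xD5
clock 6: out=1, reg = 0x6A
clock 7: out=0, reg = 0x35
clock 8: out=1, reg = 0x9A
clock 9: out=0, reg = 0xCD
clock 10: out=1, reg = 0x66
clock 11: out=0, reg = 0x33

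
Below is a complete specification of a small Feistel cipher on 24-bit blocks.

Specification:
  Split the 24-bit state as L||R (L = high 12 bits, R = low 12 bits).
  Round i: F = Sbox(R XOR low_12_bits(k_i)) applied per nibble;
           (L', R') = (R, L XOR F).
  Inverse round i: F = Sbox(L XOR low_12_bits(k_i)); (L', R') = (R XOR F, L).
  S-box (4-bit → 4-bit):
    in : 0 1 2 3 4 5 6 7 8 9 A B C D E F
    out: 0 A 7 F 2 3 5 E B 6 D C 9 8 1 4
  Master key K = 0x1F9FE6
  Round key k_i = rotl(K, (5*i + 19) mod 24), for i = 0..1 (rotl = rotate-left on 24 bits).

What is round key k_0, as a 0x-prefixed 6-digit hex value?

0x30FCFF

K = 0x1F9FE6
k_0 = rotl(K, (5*0+19) mod 24) = rotl(K, 19) = 0x30FCFF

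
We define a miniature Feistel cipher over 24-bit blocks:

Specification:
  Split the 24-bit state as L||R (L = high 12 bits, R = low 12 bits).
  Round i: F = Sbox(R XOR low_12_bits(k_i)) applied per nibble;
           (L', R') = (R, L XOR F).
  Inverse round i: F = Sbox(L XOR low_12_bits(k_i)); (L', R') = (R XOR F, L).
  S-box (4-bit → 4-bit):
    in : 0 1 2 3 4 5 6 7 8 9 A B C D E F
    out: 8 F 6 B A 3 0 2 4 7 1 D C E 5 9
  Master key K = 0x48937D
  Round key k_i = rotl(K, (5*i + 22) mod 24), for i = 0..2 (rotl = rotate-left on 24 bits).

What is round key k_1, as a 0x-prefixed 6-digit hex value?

K = 0x48937D
k_0 = rotl(K, (5*0+22) mod 24) = rotl(K, 22) = 0x5224DF
k_1 = rotl(K, (5*1+22) mod 24) = rotl(K, 3) = 0x449BEA

0x449BEA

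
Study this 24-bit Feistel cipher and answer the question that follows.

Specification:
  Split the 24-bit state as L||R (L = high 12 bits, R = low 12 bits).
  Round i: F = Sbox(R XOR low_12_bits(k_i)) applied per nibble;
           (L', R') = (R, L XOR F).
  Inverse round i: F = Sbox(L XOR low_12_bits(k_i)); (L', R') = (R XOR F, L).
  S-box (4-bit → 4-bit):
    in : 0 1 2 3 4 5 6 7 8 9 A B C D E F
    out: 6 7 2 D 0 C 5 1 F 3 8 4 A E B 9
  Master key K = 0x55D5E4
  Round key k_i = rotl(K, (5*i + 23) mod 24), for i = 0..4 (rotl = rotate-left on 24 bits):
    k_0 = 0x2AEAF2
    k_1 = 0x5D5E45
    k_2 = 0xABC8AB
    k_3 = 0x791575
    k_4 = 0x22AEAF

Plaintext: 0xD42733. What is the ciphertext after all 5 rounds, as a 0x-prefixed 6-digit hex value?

0xE01215

s_0 = plaintext = 0xD42733
s_1 = Round(s_0, k_0) = 0x7333E5
s_2 = Round(s_1, k_1) = 0x3E59B5
s_3 = Round(s_2, k_2) = 0x9B549E
s_4 = Round(s_3, k_3) = 0x49EE01
s_5 = Round(s_4, k_4) = 0xE01215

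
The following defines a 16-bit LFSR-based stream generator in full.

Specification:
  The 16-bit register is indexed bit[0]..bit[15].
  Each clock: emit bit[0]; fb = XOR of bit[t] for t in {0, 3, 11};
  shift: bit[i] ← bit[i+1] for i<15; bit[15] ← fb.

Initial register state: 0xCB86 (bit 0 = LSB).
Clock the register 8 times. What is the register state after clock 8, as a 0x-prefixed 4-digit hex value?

reg_0 = 0xCB86
clock 1: out=0, reg = 0xE5C3
clock 2: out=1, reg = 0xF2E1
clock 3: out=1, reg = 0xF970
clock 4: out=0, reg = 0xFCB8
clock 5: out=0, reg = 0x7E5C
clock 6: out=0, reg = 0x3F2E
clock 7: out=0, reg = 0x1F97
clock 8: out=1, reg = 0x0FCB

0x0FCB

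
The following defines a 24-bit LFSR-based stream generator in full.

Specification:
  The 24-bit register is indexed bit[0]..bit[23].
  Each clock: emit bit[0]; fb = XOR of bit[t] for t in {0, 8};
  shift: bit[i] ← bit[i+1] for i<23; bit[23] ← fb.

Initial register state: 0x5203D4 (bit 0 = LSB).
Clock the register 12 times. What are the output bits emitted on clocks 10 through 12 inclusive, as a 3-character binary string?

100

reg_0 = 0x5203D4
clock 1: out=0, reg = 0xA901EA
clock 2: out=0, reg = 0xD480F5
clock 3: out=1, reg = 0xEA407A
clock 4: out=0, reg = 0x75203D
clock 5: out=1, reg = 0xBA901E
clock 6: out=0, reg = 0x5D480F
clock 7: out=1, reg = 0xAEA407
clock 8: out=1, reg = 0xD75203
clock 9: out=1, reg = 0xEBA901
clock 10: out=1, reg = 0x75D480
clock 11: out=0, reg = 0x3AEA40
clock 12: out=0, reg = 0x1D7520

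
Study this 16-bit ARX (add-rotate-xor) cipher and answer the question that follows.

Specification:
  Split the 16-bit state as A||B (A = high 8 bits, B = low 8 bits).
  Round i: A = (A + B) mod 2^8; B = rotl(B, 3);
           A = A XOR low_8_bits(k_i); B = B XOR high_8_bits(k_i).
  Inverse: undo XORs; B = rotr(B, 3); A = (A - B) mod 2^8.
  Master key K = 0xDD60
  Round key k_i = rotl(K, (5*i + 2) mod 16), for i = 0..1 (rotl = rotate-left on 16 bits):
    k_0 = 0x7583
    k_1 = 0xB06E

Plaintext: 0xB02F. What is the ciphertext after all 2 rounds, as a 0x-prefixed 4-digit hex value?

s_0 = plaintext = 0xB02F
s_1 = Round(s_0, k_0) = 0x5C0C
s_2 = Round(s_1, k_1) = 0x06D0

0x06D0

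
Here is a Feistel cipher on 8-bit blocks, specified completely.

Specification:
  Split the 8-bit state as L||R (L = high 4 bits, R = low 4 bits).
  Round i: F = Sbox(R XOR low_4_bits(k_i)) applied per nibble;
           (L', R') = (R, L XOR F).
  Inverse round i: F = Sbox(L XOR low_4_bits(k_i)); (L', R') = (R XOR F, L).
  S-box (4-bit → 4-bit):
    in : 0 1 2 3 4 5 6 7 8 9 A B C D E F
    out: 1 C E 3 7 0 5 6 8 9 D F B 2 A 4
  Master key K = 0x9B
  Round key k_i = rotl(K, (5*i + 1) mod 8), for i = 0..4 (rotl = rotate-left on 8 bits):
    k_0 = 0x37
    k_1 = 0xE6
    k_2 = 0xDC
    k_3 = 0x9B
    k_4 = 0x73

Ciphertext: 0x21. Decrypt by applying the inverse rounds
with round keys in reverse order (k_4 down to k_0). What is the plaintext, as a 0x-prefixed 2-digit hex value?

s_0 = ciphertext = 0x21
s_1 = InvRound(s_0, k_4) = 0xD2
s_2 = InvRound(s_1, k_3) = 0x7D
s_3 = InvRound(s_2, k_2) = 0x27
s_4 = InvRound(s_3, k_1) = 0x02
s_5 = InvRound(s_4, k_0) = 0x40

0x40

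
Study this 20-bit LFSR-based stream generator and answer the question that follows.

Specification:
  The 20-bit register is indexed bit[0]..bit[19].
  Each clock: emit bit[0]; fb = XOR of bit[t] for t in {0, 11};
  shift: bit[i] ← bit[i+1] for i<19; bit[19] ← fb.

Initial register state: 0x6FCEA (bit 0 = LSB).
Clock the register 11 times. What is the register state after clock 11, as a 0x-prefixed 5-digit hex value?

reg_0 = 0x6FCEA
clock 1: out=0, reg = 0xB7E75
clock 2: out=1, reg = 0x5BF3A
clock 3: out=0, reg = 0xADF9D
clock 4: out=1, reg = 0x56FCE
clock 5: out=0, reg = 0xAB7E7
clock 6: out=1, reg = 0xD5BF3
clock 7: out=1, reg = 0x6ADF9
clock 8: out=1, reg = 0x356FC
clock 9: out=0, reg = 0x1AB7E
clock 10: out=0, reg = 0x8D5BF
clock 11: out=1, reg = 0xC6ADF

0xC6ADF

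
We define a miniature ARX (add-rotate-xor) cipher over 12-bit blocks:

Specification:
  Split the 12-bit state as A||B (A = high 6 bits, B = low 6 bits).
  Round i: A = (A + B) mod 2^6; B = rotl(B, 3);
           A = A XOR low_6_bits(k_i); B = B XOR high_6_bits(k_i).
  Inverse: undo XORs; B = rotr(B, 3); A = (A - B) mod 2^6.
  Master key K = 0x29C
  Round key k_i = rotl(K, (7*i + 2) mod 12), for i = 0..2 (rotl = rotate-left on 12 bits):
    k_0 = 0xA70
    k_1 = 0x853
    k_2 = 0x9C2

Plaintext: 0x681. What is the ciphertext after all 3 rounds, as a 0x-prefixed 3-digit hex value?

0x38A

s_0 = plaintext = 0x681
s_1 = Round(s_0, k_0) = 0xAE1
s_2 = Round(s_1, k_1) = 0x7ED
s_3 = Round(s_2, k_2) = 0x38A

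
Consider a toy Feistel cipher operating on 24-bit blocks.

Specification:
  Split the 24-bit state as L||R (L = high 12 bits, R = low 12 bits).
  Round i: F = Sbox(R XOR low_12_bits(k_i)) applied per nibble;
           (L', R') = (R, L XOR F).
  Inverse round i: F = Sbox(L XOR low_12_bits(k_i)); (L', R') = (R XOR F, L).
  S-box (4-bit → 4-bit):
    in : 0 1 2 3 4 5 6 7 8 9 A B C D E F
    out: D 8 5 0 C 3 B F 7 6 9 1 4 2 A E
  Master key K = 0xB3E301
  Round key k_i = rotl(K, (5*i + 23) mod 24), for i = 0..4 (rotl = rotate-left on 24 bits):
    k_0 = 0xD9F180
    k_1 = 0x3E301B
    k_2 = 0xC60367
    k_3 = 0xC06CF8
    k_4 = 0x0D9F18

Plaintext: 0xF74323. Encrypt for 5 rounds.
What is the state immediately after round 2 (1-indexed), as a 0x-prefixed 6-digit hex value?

s_0 = plaintext = 0xF74323
s_1 = Round(s_0, k_0) = 0x323AE4
s_2 = Round(s_1, k_1) = 0xAE4ACD
s_3 = Round(s_2, k_2) = 0xACDC7D
s_4 = Round(s_3, k_3) = 0xC7D7BE
s_5 = Round(s_4, k_4) = 0x7BEBE6

0xAE4ACD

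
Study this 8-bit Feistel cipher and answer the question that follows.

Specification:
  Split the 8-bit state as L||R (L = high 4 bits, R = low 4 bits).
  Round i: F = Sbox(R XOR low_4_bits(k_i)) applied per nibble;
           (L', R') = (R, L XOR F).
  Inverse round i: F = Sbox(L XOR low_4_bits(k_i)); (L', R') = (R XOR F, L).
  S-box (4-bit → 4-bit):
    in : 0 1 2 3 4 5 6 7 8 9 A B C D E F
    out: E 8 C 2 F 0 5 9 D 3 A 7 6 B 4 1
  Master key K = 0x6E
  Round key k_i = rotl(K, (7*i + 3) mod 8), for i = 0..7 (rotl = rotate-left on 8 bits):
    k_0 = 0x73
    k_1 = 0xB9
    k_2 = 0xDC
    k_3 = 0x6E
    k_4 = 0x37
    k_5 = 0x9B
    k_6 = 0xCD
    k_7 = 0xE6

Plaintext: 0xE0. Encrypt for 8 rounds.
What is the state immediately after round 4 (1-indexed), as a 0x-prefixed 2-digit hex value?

0xAF

s_0 = plaintext = 0xE0
s_1 = Round(s_0, k_0) = 0x0C
s_2 = Round(s_1, k_1) = 0xC0
s_3 = Round(s_2, k_2) = 0x0A
s_4 = Round(s_3, k_3) = 0xAF
s_5 = Round(s_4, k_4) = 0xF7
s_6 = Round(s_5, k_5) = 0x79
s_7 = Round(s_6, k_6) = 0x98
s_8 = Round(s_7, k_7) = 0x8D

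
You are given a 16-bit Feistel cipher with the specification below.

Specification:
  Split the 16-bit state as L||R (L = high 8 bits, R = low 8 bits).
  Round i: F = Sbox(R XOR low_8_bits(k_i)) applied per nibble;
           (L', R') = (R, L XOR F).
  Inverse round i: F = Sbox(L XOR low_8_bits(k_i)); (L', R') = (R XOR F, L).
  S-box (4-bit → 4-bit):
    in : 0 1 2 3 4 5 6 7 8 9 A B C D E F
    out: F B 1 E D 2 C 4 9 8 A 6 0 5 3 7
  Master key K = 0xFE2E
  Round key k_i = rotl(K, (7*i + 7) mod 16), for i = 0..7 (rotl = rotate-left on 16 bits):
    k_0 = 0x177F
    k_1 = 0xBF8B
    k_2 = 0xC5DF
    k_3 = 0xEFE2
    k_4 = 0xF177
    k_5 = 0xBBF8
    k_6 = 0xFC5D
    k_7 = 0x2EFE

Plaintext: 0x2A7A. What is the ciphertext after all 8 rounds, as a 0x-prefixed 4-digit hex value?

s_0 = plaintext = 0x2A7A
s_1 = Round(s_0, k_0) = 0x7AD8
s_2 = Round(s_1, k_1) = 0xD854
s_3 = Round(s_2, k_2) = 0x544E
s_4 = Round(s_3, k_3) = 0x4EF4
s_5 = Round(s_4, k_4) = 0xF4D0
s_6 = Round(s_5, k_5) = 0xD0ED
s_7 = Round(s_6, k_6) = 0xEDBF
s_8 = Round(s_7, k_7) = 0xBF36

0xBF36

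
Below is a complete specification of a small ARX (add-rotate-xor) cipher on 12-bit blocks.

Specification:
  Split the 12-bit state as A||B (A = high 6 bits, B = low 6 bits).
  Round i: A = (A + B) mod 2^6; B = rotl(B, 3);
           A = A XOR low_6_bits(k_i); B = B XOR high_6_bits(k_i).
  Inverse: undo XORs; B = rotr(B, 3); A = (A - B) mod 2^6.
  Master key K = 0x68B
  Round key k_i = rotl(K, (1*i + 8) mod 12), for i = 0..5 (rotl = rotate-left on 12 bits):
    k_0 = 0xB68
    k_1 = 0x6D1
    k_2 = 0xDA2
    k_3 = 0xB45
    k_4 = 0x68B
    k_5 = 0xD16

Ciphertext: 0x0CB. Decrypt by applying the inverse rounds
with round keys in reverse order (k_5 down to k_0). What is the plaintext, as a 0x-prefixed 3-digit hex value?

0x201

s_0 = ciphertext = 0x0CB
s_1 = InvRound(s_0, k_5) = 0x5BF
s_2 = InvRound(s_1, k_4) = 0xC6C
s_3 = InvRound(s_2, k_3) = 0xB08
s_4 = InvRound(s_3, k_2) = 0x5F7
s_5 = InvRound(s_4, k_1) = 0x865
s_6 = InvRound(s_5, k_0) = 0x201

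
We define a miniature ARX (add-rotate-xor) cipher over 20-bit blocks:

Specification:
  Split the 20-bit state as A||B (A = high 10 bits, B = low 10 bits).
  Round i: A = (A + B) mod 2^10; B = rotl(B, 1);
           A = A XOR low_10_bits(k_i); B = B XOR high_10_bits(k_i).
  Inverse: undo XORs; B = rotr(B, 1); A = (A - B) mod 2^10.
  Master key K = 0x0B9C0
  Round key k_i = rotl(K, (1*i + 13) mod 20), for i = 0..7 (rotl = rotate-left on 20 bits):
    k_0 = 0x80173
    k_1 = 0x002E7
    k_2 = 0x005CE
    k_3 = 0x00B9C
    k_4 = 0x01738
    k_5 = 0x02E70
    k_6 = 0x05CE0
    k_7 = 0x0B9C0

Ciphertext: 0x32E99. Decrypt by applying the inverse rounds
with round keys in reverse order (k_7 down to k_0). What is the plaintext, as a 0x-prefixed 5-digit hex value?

s_0 = ciphertext = 0x32E99
s_1 = InvRound(s_0, k_7) = 0x6C35B
s_2 = InvRound(s_1, k_6) = 0xEA9A6
s_3 = InvRound(s_2, k_5) = 0xC12D6
s_4 = InvRound(s_3, k_4) = 0x34F69
s_5 = InvRound(s_4, k_3) = 0xE6BB5
s_6 = InvRound(s_5, k_2) = 0x1E9DA
s_7 = InvRound(s_6, k_1) = 0x6C0ED
s_8 = InvRound(s_7, k_0) = 0x53776

0x53776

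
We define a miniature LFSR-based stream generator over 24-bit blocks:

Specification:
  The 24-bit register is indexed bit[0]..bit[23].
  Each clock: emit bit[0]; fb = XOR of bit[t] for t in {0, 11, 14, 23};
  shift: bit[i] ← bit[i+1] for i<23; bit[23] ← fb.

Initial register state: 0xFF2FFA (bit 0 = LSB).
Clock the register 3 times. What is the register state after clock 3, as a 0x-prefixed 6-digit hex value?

0xDFE5FF

reg_0 = 0xFF2FFA
clock 1: out=0, reg = 0x7F97FD
clock 2: out=1, reg = 0xBFCBFE
clock 3: out=0, reg = 0xDFE5FF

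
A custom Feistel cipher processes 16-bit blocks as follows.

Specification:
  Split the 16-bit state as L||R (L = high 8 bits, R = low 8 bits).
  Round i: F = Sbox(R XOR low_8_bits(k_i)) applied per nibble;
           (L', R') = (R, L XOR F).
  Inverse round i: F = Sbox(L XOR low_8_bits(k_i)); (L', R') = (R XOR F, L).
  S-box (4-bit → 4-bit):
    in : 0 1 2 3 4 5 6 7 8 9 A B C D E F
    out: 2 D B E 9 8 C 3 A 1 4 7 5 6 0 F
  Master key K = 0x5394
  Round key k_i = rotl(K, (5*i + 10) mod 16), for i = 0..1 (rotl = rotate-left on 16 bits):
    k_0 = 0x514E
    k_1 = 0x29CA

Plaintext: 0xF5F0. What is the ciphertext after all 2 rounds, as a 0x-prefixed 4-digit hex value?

0x856F

s_0 = plaintext = 0xF5F0
s_1 = Round(s_0, k_0) = 0xF085
s_2 = Round(s_1, k_1) = 0x856F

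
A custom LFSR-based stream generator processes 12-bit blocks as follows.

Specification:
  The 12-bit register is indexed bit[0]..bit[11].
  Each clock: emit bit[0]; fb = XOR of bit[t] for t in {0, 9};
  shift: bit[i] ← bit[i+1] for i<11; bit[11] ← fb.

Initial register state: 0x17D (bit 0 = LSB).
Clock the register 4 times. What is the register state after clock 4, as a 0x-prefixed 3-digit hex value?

0x517

reg_0 = 0x17D
clock 1: out=1, reg = 0x8BE
clock 2: out=0, reg = 0x45F
clock 3: out=1, reg = 0xA2F
clock 4: out=1, reg = 0x517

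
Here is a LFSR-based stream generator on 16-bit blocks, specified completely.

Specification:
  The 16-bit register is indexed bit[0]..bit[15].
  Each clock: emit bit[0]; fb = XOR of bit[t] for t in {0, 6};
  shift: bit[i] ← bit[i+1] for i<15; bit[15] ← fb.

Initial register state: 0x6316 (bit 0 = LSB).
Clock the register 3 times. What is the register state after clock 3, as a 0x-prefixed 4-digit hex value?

0x4C62

reg_0 = 0x6316
clock 1: out=0, reg = 0x318B
clock 2: out=1, reg = 0x98C5
clock 3: out=1, reg = 0x4C62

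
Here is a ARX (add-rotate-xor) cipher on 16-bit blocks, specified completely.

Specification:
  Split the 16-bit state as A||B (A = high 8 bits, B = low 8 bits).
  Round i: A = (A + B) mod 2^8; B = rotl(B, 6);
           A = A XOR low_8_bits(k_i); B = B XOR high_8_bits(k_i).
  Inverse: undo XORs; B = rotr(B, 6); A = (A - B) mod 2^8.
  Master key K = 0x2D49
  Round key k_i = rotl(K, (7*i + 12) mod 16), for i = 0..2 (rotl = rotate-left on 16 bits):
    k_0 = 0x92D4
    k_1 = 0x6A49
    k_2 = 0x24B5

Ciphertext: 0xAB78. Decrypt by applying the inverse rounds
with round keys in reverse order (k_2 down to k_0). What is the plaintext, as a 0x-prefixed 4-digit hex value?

0xB1FB

s_0 = ciphertext = 0xAB78
s_1 = InvRound(s_0, k_2) = 0xAD71
s_2 = InvRound(s_1, k_1) = 0x786C
s_3 = InvRound(s_2, k_0) = 0xB1FB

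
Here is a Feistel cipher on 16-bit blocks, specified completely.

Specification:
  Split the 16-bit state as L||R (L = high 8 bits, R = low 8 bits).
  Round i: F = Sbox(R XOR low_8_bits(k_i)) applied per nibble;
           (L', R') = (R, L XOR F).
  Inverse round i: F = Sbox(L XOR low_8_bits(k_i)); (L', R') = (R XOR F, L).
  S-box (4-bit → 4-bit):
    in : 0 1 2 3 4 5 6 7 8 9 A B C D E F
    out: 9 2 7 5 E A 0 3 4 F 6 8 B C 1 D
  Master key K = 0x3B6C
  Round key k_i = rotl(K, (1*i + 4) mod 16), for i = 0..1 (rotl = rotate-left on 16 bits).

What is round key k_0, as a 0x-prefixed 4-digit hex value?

0xB6C3

K = 0x3B6C
k_0 = rotl(K, (1*0+4) mod 16) = rotl(K, 4) = 0xB6C3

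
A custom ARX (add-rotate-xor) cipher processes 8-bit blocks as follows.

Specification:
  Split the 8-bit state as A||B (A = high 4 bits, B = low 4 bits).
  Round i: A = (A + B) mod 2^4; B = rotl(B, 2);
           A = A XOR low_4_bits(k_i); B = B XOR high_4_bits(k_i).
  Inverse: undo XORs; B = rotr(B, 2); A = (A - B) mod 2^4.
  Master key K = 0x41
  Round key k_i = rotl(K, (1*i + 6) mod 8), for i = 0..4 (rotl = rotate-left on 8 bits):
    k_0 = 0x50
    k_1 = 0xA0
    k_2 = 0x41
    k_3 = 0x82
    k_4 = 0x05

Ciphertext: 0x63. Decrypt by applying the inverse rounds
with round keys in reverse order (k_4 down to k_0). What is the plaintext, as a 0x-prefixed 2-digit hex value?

0x7A

s_0 = ciphertext = 0x63
s_1 = InvRound(s_0, k_4) = 0x7C
s_2 = InvRound(s_1, k_3) = 0x41
s_3 = InvRound(s_2, k_2) = 0x05
s_4 = InvRound(s_3, k_1) = 0x1F
s_5 = InvRound(s_4, k_0) = 0x7A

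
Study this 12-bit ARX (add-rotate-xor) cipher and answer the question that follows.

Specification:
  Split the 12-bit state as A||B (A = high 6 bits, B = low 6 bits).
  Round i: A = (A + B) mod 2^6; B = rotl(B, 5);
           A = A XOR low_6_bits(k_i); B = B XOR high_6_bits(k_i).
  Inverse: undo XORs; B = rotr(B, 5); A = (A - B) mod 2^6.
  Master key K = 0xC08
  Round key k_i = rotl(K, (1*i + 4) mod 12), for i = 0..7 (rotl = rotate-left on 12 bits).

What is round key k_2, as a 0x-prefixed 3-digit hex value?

K = 0xC08
k_0 = rotl(K, (1*0+4) mod 12) = rotl(K, 4) = 0x08C
k_1 = rotl(K, (1*1+4) mod 12) = rotl(K, 5) = 0x118
k_2 = rotl(K, (1*2+4) mod 12) = rotl(K, 6) = 0x230

0x230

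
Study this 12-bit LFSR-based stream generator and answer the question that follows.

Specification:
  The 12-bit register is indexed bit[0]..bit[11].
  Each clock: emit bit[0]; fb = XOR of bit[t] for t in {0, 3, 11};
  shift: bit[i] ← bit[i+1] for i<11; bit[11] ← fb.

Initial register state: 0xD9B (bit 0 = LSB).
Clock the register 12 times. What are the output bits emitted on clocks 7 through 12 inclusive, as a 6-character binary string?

reg_0 = 0xD9B
clock 1: out=1, reg = 0xECD
clock 2: out=1, reg = 0xF66
clock 3: out=0, reg = 0xFB3
clock 4: out=1, reg = 0x7D9
clock 5: out=1, reg = 0x3EC
clock 6: out=0, reg = 0x9F6
clock 7: out=0, reg = 0xCFB
clock 8: out=1, reg = 0xE7D
clock 9: out=1, reg = 0xF3E
clock 10: out=0, reg = 0x79F
clock 11: out=1, reg = 0x3CF
clock 12: out=1, reg = 0x1E7

011011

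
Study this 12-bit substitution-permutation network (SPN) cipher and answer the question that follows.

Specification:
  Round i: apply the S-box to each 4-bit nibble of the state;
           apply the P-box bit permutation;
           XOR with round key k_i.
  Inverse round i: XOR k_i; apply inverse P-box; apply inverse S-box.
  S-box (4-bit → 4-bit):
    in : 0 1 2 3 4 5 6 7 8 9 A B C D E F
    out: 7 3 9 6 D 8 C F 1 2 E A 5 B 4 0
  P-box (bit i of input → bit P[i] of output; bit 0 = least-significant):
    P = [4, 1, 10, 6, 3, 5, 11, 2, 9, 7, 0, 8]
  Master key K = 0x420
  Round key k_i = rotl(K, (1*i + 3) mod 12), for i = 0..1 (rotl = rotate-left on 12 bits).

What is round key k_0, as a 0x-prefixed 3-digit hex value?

K = 0x420
k_0 = rotl(K, (1*0+3) mod 12) = rotl(K, 3) = 0x102

0x102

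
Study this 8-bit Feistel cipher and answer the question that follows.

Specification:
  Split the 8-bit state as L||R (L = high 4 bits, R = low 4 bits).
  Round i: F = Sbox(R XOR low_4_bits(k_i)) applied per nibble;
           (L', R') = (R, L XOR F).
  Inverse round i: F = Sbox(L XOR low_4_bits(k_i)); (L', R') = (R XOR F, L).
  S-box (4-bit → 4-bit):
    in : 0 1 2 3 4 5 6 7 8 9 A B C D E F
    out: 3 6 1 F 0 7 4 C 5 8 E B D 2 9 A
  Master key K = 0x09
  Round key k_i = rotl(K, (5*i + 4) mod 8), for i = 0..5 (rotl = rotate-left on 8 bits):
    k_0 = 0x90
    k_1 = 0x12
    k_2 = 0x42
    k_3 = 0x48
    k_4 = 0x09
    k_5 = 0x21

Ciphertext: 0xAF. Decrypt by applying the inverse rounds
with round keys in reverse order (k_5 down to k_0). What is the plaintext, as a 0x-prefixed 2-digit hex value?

s_0 = ciphertext = 0xAF
s_1 = InvRound(s_0, k_5) = 0x4A
s_2 = InvRound(s_1, k_4) = 0x84
s_3 = InvRound(s_2, k_3) = 0x78
s_4 = InvRound(s_3, k_2) = 0xF7
s_5 = InvRound(s_4, k_1) = 0x5F
s_6 = InvRound(s_5, k_0) = 0x85

0x85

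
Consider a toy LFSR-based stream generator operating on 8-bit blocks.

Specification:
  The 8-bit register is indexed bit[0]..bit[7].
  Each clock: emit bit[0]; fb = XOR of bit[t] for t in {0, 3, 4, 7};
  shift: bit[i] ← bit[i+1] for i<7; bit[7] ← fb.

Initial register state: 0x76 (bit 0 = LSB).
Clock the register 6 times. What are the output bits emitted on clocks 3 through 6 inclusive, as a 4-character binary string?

1011

reg_0 = 0x76
clock 1: out=0, reg = 0xBB
clock 2: out=1, reg = 0x5D
clock 3: out=1, reg = 0xAE
clock 4: out=0, reg = 0x57
clock 5: out=1, reg = 0x2B
clock 6: out=1, reg = 0x15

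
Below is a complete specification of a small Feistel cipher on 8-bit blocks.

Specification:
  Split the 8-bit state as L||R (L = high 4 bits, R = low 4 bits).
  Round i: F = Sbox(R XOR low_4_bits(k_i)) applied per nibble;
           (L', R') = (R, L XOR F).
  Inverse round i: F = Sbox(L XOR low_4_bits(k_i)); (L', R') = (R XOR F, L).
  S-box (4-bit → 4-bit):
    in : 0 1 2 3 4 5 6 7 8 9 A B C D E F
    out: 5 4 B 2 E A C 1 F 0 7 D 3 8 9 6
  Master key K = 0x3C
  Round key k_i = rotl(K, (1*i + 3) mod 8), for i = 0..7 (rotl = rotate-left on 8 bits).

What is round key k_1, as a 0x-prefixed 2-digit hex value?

K = 0x3C
k_0 = rotl(K, (1*0+3) mod 8) = rotl(K, 3) = 0xE1
k_1 = rotl(K, (1*1+3) mod 8) = rotl(K, 4) = 0xC3

0xC3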